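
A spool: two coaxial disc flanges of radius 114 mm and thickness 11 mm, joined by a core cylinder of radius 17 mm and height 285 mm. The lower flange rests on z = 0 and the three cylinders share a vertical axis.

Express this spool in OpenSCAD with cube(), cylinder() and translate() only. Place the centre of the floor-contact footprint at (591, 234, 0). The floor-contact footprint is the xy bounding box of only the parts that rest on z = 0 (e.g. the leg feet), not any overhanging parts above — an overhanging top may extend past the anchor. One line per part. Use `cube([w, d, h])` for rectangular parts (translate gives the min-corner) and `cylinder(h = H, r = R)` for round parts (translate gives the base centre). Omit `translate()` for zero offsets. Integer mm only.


translate([591, 234, 0]) cylinder(h = 11, r = 114);
translate([591, 234, 11]) cylinder(h = 285, r = 17);
translate([591, 234, 296]) cylinder(h = 11, r = 114);


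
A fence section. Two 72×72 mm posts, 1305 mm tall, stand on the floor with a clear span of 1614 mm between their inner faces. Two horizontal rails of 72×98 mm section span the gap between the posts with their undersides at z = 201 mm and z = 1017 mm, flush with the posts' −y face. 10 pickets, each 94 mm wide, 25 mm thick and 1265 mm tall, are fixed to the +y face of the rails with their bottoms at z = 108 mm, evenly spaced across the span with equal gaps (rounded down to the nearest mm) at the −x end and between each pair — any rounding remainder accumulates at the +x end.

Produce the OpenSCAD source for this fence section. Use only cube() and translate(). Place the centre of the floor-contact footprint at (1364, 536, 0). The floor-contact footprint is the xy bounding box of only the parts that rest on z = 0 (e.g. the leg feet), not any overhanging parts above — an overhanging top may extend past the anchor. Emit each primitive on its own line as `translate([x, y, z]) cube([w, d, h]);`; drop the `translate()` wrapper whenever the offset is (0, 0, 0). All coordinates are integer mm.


translate([485, 500, 0]) cube([72, 72, 1305]);
translate([2171, 500, 0]) cube([72, 72, 1305]);
translate([557, 500, 201]) cube([1614, 72, 98]);
translate([557, 500, 1017]) cube([1614, 72, 98]);
translate([618, 572, 108]) cube([94, 25, 1265]);
translate([773, 572, 108]) cube([94, 25, 1265]);
translate([928, 572, 108]) cube([94, 25, 1265]);
translate([1083, 572, 108]) cube([94, 25, 1265]);
translate([1238, 572, 108]) cube([94, 25, 1265]);
translate([1393, 572, 108]) cube([94, 25, 1265]);
translate([1548, 572, 108]) cube([94, 25, 1265]);
translate([1703, 572, 108]) cube([94, 25, 1265]);
translate([1858, 572, 108]) cube([94, 25, 1265]);
translate([2013, 572, 108]) cube([94, 25, 1265]);


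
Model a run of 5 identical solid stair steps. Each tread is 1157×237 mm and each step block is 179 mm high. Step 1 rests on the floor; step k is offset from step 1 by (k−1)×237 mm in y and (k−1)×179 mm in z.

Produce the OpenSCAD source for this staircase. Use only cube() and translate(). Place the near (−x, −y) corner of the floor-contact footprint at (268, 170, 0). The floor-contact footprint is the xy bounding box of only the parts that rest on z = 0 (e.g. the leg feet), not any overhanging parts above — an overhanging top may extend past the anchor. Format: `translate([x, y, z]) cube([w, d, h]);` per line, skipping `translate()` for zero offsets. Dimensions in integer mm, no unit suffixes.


translate([268, 170, 0]) cube([1157, 237, 179]);
translate([268, 407, 179]) cube([1157, 237, 179]);
translate([268, 644, 358]) cube([1157, 237, 179]);
translate([268, 881, 537]) cube([1157, 237, 179]);
translate([268, 1118, 716]) cube([1157, 237, 179]);


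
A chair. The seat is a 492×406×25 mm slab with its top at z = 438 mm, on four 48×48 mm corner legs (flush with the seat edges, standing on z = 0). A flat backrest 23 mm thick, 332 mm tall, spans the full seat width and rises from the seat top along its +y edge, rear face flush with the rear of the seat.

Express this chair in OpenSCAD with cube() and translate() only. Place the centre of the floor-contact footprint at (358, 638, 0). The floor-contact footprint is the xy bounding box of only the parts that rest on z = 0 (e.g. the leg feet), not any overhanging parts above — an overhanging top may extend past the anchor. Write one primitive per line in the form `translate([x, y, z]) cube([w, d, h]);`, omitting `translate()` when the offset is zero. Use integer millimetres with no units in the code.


translate([112, 435, 413]) cube([492, 406, 25]);
translate([112, 435, 0]) cube([48, 48, 413]);
translate([556, 435, 0]) cube([48, 48, 413]);
translate([112, 793, 0]) cube([48, 48, 413]);
translate([556, 793, 0]) cube([48, 48, 413]);
translate([112, 818, 438]) cube([492, 23, 332]);


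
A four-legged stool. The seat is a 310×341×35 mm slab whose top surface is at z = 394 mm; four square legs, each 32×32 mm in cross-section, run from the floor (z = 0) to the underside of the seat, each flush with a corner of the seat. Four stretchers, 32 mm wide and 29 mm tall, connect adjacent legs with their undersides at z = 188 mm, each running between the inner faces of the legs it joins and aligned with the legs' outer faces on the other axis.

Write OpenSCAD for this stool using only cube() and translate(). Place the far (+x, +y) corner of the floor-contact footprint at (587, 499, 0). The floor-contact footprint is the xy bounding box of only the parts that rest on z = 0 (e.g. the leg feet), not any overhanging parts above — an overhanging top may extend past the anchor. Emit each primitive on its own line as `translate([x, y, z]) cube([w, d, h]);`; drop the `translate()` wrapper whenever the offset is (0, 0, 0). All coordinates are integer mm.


translate([277, 158, 359]) cube([310, 341, 35]);
translate([277, 158, 0]) cube([32, 32, 359]);
translate([555, 158, 0]) cube([32, 32, 359]);
translate([277, 467, 0]) cube([32, 32, 359]);
translate([555, 467, 0]) cube([32, 32, 359]);
translate([309, 158, 188]) cube([246, 32, 29]);
translate([309, 467, 188]) cube([246, 32, 29]);
translate([277, 190, 188]) cube([32, 277, 29]);
translate([555, 190, 188]) cube([32, 277, 29]);


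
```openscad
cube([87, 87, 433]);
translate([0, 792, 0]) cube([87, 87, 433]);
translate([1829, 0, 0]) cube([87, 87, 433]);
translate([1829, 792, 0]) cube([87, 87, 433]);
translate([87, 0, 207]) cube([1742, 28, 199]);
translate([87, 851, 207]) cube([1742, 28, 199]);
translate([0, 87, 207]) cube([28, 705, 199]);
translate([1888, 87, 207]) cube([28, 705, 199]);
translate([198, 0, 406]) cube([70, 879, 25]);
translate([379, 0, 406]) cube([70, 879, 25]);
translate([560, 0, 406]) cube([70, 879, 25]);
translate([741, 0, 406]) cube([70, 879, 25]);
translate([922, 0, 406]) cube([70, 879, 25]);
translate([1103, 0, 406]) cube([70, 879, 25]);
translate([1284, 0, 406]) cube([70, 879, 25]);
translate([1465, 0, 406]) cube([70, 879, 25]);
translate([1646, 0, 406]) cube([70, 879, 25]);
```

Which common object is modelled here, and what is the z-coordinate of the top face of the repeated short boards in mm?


A bed frame. The slat-top height is 431 mm.

Four posts, four rails, and a row of slats — a bed frame. Slats sit on the rails at z = 207 + 199 = 406; with slat thickness 25, the top is 431 mm.


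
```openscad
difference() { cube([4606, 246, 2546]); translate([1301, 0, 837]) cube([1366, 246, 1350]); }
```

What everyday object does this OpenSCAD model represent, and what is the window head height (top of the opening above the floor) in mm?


A wall with a window opening. The window head height is 2187 mm.

A wall with a rectangular opening subtracted — a window. Sill at z = 837, opening 1350 mm tall, so the head is at 837 + 1350 = 2187 mm.


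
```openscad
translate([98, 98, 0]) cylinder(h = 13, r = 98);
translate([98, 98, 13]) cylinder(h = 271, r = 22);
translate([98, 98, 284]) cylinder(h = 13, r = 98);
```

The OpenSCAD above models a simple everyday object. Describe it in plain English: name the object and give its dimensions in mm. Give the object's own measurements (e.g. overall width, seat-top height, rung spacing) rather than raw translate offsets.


A spool: two coaxial disc flanges of radius 98 mm and thickness 13 mm, joined by a core cylinder of radius 22 mm and height 271 mm. The lower flange rests on z = 0 and the three cylinders share a vertical axis.


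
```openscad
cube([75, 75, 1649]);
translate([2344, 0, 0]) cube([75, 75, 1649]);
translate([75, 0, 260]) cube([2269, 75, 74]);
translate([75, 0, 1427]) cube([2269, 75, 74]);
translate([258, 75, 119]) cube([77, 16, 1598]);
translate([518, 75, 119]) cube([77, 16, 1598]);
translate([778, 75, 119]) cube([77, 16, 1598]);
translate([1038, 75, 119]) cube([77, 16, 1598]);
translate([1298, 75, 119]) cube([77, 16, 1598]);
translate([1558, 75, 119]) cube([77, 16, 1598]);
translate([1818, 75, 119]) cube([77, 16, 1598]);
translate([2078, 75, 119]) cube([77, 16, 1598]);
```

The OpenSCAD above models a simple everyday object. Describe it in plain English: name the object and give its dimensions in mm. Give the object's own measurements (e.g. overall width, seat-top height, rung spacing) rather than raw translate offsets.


A fence section. Two 75×75 mm posts, 1649 mm tall, stand on the floor with a clear span of 2269 mm between their inner faces. Two horizontal rails of 75×74 mm section span the gap between the posts with their undersides at z = 260 mm and z = 1427 mm, flush with the posts' −y face. 8 pickets, each 77 mm wide, 16 mm thick and 1598 mm tall, are fixed to the +y face of the rails with their bottoms at z = 119 mm, spaced across the span with a 183 mm gap after the −x post and between neighbouring pickets, with 189 mm left before the +x post.


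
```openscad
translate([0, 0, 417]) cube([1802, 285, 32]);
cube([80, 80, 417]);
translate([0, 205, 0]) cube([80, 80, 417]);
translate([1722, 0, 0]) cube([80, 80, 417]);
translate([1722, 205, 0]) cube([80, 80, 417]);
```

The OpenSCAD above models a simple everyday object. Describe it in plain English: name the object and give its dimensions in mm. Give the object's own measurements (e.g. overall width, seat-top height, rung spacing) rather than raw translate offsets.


A long wooden bench with a 1802 mm (x) × 285 mm (y) seat, 32 mm thick, its top surface 449 mm above the floor. Four 80 mm square legs at the seat corners, flush with the edges, run from z = 0 to the seat underside.


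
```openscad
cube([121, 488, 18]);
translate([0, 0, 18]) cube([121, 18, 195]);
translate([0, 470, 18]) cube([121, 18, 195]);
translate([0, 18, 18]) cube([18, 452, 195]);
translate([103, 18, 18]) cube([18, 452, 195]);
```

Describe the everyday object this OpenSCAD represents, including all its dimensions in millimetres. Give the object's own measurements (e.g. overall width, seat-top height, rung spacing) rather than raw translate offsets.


An open-topped rectangular box: outside dimensions 121×488×213 mm, with a uniform wall and base thickness of 18 mm. The base is a full 121×488 slab on the floor; four walls sit on top of the base. The front and back walls (the −y and +y sides) span the full width; the two side walls fit between them.


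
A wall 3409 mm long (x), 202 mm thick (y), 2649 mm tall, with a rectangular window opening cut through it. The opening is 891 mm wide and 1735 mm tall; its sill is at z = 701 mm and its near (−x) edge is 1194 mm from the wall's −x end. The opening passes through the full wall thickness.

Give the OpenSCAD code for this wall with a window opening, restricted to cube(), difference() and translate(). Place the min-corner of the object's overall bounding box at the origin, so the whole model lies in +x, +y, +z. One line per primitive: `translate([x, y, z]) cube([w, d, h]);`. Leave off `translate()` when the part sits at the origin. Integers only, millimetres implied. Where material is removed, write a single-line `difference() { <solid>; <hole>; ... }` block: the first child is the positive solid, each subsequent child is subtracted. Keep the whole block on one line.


difference() { cube([3409, 202, 2649]); translate([1194, 0, 701]) cube([891, 202, 1735]); }


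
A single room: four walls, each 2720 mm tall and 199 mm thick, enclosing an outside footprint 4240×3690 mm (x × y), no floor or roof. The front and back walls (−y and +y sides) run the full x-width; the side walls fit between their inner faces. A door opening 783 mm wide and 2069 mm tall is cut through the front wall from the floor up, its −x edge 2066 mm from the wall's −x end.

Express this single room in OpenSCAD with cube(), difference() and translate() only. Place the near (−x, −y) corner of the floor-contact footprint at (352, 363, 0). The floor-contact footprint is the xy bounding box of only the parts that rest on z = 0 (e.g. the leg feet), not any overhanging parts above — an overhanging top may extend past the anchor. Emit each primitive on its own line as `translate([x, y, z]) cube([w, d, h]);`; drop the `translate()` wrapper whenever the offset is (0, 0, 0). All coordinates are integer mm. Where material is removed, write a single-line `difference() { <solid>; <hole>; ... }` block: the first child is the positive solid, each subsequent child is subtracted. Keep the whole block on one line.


difference() { translate([352, 363, 0]) cube([4240, 199, 2720]); translate([2418, 363, 0]) cube([783, 199, 2069]); }
translate([352, 3854, 0]) cube([4240, 199, 2720]);
translate([352, 562, 0]) cube([199, 3292, 2720]);
translate([4393, 562, 0]) cube([199, 3292, 2720]);


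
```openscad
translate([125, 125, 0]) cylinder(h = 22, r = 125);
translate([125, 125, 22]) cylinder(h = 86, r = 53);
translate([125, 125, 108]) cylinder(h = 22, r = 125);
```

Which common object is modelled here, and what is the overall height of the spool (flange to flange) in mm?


A spool. The overall height is 130 mm.

Three coaxial cylinders, large–small–large — a spool. Two 22 mm flanges and a 86 mm core give 22 + 86 + 22 = 130 mm.


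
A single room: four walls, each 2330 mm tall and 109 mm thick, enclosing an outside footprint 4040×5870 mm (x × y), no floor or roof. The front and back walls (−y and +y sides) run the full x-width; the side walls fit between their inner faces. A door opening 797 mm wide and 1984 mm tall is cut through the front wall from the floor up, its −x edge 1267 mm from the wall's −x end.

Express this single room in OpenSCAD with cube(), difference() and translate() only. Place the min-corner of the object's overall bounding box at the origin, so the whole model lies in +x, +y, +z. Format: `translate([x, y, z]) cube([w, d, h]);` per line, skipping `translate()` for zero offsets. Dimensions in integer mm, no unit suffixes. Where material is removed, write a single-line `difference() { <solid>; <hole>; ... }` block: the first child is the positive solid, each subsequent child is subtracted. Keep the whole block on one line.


difference() { cube([4040, 109, 2330]); translate([1267, 0, 0]) cube([797, 109, 1984]); }
translate([0, 5761, 0]) cube([4040, 109, 2330]);
translate([0, 109, 0]) cube([109, 5652, 2330]);
translate([3931, 109, 0]) cube([109, 5652, 2330]);


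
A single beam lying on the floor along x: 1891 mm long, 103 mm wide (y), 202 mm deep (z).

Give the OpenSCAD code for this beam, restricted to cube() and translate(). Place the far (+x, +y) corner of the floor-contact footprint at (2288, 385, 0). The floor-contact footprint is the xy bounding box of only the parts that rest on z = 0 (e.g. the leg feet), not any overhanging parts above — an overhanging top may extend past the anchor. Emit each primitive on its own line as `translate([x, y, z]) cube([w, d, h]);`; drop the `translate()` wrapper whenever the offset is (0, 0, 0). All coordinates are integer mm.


translate([397, 282, 0]) cube([1891, 103, 202]);


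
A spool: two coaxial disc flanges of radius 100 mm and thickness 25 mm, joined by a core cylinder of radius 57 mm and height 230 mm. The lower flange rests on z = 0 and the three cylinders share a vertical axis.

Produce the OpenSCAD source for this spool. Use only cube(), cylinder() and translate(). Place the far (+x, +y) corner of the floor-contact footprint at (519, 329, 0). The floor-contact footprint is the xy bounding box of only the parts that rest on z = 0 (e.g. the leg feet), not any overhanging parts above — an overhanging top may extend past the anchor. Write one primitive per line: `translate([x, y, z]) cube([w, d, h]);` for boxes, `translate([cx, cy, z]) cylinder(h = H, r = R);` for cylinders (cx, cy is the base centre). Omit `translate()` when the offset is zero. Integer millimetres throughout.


translate([419, 229, 0]) cylinder(h = 25, r = 100);
translate([419, 229, 25]) cylinder(h = 230, r = 57);
translate([419, 229, 255]) cylinder(h = 25, r = 100);


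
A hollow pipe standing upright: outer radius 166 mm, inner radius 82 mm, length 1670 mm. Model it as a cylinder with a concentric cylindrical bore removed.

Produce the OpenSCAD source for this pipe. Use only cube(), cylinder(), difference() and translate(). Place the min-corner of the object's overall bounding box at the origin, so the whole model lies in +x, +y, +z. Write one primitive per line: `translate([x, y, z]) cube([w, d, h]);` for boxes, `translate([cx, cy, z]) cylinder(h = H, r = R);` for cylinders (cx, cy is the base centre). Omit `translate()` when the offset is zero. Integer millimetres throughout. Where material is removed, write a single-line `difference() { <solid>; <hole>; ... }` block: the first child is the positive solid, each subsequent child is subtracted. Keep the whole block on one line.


difference() { translate([166, 166, 0]) cylinder(h = 1670, r = 166); translate([166, 166, 0]) cylinder(h = 1670, r = 82); }


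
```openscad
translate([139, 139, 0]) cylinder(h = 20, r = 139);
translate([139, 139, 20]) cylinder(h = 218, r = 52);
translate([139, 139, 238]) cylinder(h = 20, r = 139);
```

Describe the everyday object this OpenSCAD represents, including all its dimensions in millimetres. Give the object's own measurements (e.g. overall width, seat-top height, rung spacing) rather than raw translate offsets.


A spool: two coaxial disc flanges of radius 139 mm and thickness 20 mm, joined by a core cylinder of radius 52 mm and height 218 mm. The lower flange rests on z = 0 and the three cylinders share a vertical axis.


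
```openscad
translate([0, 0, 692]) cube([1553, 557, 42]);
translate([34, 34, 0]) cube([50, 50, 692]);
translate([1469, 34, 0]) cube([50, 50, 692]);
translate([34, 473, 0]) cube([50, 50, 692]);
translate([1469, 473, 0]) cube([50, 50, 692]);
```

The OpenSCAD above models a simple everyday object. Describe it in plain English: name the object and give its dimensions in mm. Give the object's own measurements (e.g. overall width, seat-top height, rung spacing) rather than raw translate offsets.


A rectangular dining table. The top is 1553×557×42 mm with its upper surface at z = 734 mm. It stands on four 50×50 mm square legs, each inset 34 mm from the nearest pair of top edges, running from the floor to the underside of the top.


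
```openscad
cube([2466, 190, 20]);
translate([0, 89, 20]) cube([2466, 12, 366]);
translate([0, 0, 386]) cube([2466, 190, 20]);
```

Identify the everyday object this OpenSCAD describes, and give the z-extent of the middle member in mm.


An I-beam. The web height is 366 mm.

Two wide flanges with a thin centred web — an I-beam. Overall 406 mm minus two 20 mm flanges gives a web of 406 − 2·20 = 366 mm.


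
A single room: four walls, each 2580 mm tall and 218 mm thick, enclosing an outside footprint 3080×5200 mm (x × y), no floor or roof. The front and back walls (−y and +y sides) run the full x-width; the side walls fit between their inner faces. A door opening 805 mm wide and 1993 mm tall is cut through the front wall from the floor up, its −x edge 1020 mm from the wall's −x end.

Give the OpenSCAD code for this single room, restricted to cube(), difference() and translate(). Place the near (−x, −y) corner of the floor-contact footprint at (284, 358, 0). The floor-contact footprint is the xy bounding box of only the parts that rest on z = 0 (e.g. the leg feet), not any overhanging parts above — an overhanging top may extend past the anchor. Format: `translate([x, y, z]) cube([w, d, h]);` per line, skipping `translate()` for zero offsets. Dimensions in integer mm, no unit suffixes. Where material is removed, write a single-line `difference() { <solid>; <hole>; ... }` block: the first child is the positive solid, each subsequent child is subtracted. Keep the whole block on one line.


difference() { translate([284, 358, 0]) cube([3080, 218, 2580]); translate([1304, 358, 0]) cube([805, 218, 1993]); }
translate([284, 5340, 0]) cube([3080, 218, 2580]);
translate([284, 576, 0]) cube([218, 4764, 2580]);
translate([3146, 576, 0]) cube([218, 4764, 2580]);


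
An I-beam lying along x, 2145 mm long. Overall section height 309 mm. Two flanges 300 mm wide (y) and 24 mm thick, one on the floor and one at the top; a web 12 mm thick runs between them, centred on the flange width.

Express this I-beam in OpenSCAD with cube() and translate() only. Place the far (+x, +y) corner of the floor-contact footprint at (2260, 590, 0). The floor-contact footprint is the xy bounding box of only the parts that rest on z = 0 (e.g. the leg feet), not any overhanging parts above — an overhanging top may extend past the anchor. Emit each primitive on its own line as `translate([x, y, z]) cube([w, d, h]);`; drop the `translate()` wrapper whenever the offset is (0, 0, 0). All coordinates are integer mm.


translate([115, 290, 0]) cube([2145, 300, 24]);
translate([115, 434, 24]) cube([2145, 12, 261]);
translate([115, 290, 285]) cube([2145, 300, 24]);


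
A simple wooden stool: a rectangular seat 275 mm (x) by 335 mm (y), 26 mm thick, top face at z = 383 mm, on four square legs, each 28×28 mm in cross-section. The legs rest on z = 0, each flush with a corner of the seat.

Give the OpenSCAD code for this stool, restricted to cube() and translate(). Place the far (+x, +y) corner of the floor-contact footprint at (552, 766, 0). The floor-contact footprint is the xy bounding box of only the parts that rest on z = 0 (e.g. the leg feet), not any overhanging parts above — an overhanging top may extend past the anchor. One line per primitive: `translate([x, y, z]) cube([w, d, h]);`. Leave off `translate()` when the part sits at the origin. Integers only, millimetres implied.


translate([277, 431, 357]) cube([275, 335, 26]);
translate([277, 431, 0]) cube([28, 28, 357]);
translate([524, 431, 0]) cube([28, 28, 357]);
translate([277, 738, 0]) cube([28, 28, 357]);
translate([524, 738, 0]) cube([28, 28, 357]);


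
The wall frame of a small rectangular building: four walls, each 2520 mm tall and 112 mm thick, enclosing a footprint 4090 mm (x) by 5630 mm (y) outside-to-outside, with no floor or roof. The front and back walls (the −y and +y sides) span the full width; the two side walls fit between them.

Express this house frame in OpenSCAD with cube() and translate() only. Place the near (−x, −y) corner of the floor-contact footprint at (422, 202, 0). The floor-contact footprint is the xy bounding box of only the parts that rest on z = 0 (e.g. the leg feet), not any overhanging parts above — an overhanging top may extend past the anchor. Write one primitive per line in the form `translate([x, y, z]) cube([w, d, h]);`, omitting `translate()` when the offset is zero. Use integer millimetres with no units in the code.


translate([422, 202, 0]) cube([4090, 112, 2520]);
translate([422, 5720, 0]) cube([4090, 112, 2520]);
translate([422, 314, 0]) cube([112, 5406, 2520]);
translate([4400, 314, 0]) cube([112, 5406, 2520]);


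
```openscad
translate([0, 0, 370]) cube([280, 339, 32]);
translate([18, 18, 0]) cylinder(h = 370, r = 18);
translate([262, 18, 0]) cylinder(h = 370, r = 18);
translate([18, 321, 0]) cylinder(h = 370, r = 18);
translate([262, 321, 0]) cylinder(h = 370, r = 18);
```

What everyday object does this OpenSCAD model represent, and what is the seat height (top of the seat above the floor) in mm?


A stool. The seat height is 402 mm.

A 280×339×32 slab at z = 370 on four corner cylinders — a stool. The seat top is 370 + 32 = 402 mm.


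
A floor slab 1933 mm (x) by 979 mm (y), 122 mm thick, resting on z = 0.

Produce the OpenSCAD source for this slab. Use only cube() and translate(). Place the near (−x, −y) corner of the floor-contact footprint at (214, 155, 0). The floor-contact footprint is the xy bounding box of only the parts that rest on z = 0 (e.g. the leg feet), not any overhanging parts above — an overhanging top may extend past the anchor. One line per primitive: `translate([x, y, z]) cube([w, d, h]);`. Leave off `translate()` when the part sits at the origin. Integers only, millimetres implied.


translate([214, 155, 0]) cube([1933, 979, 122]);


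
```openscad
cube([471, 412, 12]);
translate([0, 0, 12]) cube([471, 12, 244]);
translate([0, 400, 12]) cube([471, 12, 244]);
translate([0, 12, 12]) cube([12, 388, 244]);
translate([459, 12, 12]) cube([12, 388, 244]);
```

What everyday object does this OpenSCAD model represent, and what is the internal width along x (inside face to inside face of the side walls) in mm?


An open box. The internal width is 447 mm.

A 471×412 base slab with four walls standing on it — an open box. The base is 471 mm wide and the walls are 12 mm thick, so the internal width is 471 − 2 × 12 = 447 mm.


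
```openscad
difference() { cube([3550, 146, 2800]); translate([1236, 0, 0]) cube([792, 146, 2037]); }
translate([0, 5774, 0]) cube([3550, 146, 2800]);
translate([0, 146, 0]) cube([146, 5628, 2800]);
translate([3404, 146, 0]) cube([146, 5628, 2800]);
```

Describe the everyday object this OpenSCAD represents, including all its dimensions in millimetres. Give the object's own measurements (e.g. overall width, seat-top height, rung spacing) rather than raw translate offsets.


A single room: four walls, each 2800 mm tall and 146 mm thick, enclosing an outside footprint 3550×5920 mm (x × y), no floor or roof. The front and back walls (−y and +y sides) run the full x-width; the side walls fit between their inner faces. A door opening 792 mm wide and 2037 mm tall is cut through the front wall from the floor up, its −x edge 1236 mm from the wall's −x end.


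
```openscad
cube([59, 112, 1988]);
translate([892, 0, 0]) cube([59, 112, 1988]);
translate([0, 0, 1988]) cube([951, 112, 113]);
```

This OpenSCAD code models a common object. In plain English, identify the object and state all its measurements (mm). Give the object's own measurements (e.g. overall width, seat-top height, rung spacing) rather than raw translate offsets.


A door frame. The clear opening is 833 mm wide and 1988 mm high. Two 59 mm wide jambs, 112 mm deep, stand either side of the opening from the floor to the top of the opening. A 113 mm thick head sits across the top of both jambs, spanning the full outside width of the frame.


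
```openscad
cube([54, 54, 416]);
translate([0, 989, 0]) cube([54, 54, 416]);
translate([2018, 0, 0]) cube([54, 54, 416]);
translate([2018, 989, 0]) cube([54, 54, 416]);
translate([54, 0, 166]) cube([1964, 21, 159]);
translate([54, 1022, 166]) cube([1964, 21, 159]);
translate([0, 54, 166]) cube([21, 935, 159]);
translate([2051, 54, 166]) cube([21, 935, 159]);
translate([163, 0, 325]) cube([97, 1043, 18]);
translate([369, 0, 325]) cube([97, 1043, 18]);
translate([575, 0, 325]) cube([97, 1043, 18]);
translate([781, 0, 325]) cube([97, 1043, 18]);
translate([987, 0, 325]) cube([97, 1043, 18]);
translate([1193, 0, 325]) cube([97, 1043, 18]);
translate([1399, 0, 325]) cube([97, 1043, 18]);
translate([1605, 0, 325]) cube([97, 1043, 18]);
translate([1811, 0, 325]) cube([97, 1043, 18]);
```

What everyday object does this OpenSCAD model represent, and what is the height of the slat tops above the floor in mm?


A bed frame. The slat-top height is 343 mm.

Four posts, four rails, and a row of slats — a bed frame. Slats sit on the rails at z = 166 + 159 = 325; with slat thickness 18, the top is 343 mm.


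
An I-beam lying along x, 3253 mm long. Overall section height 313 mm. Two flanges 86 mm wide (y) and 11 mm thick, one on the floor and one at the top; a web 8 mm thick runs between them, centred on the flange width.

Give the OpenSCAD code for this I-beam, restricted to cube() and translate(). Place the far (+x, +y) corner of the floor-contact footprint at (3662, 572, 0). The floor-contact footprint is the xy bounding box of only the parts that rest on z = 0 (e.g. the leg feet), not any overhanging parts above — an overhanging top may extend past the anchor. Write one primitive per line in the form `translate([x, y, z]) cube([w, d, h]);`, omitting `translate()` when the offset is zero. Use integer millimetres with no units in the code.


translate([409, 486, 0]) cube([3253, 86, 11]);
translate([409, 525, 11]) cube([3253, 8, 291]);
translate([409, 486, 302]) cube([3253, 86, 11]);


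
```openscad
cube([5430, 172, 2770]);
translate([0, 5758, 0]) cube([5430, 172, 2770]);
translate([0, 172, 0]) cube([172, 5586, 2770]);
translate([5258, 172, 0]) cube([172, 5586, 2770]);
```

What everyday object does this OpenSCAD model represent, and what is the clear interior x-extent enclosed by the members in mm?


A house (or room) frame. The interior width is 5086 mm.

Four 2770 mm walls enclosing a rectangle with no floor or roof — a room or house frame. Outside width is 5430 mm and wall thickness is 172 mm, so the interior width is 5430 − 2 × 172 = 5086 mm.


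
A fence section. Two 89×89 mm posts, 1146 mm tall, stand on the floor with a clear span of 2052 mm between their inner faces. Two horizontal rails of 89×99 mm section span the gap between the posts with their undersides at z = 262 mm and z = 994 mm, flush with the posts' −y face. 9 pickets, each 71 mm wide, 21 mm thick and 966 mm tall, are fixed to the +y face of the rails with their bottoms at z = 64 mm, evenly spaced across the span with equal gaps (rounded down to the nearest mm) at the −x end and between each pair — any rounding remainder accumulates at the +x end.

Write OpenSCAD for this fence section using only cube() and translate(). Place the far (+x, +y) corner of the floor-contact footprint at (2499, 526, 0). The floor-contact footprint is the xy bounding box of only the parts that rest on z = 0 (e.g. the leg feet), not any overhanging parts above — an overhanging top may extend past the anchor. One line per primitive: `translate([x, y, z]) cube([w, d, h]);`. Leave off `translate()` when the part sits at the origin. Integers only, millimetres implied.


translate([269, 437, 0]) cube([89, 89, 1146]);
translate([2410, 437, 0]) cube([89, 89, 1146]);
translate([358, 437, 262]) cube([2052, 89, 99]);
translate([358, 437, 994]) cube([2052, 89, 99]);
translate([499, 526, 64]) cube([71, 21, 966]);
translate([711, 526, 64]) cube([71, 21, 966]);
translate([923, 526, 64]) cube([71, 21, 966]);
translate([1135, 526, 64]) cube([71, 21, 966]);
translate([1347, 526, 64]) cube([71, 21, 966]);
translate([1559, 526, 64]) cube([71, 21, 966]);
translate([1771, 526, 64]) cube([71, 21, 966]);
translate([1983, 526, 64]) cube([71, 21, 966]);
translate([2195, 526, 64]) cube([71, 21, 966]);


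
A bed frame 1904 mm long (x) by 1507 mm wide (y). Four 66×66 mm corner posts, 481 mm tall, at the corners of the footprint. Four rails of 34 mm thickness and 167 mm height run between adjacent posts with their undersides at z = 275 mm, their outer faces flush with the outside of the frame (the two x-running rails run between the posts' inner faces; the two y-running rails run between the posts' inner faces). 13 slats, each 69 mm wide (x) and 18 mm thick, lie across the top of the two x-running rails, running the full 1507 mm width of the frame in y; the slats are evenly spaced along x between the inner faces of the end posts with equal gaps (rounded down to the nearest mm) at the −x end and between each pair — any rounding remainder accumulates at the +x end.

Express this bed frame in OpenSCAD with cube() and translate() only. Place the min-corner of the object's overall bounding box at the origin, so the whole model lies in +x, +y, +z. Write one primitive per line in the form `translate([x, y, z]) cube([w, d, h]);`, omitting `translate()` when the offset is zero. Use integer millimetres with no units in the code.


cube([66, 66, 481]);
translate([0, 1441, 0]) cube([66, 66, 481]);
translate([1838, 0, 0]) cube([66, 66, 481]);
translate([1838, 1441, 0]) cube([66, 66, 481]);
translate([66, 0, 275]) cube([1772, 34, 167]);
translate([66, 1473, 275]) cube([1772, 34, 167]);
translate([0, 66, 275]) cube([34, 1375, 167]);
translate([1870, 66, 275]) cube([34, 1375, 167]);
translate([128, 0, 442]) cube([69, 1507, 18]);
translate([259, 0, 442]) cube([69, 1507, 18]);
translate([390, 0, 442]) cube([69, 1507, 18]);
translate([521, 0, 442]) cube([69, 1507, 18]);
translate([652, 0, 442]) cube([69, 1507, 18]);
translate([783, 0, 442]) cube([69, 1507, 18]);
translate([914, 0, 442]) cube([69, 1507, 18]);
translate([1045, 0, 442]) cube([69, 1507, 18]);
translate([1176, 0, 442]) cube([69, 1507, 18]);
translate([1307, 0, 442]) cube([69, 1507, 18]);
translate([1438, 0, 442]) cube([69, 1507, 18]);
translate([1569, 0, 442]) cube([69, 1507, 18]);
translate([1700, 0, 442]) cube([69, 1507, 18]);


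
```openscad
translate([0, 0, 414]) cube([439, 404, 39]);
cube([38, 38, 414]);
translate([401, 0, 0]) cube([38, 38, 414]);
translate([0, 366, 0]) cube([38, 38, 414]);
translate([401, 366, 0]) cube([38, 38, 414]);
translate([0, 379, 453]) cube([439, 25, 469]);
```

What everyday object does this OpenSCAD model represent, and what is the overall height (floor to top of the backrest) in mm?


A chair. The overall height is 922 mm.

A slab on four corner posts with a tall panel at the back — a chair. The seat slab sits at z = 414 with thickness 39, and the 469 mm backrest starts at the seat top, so the overall height is 414 + 39 + 469 = 922 mm.


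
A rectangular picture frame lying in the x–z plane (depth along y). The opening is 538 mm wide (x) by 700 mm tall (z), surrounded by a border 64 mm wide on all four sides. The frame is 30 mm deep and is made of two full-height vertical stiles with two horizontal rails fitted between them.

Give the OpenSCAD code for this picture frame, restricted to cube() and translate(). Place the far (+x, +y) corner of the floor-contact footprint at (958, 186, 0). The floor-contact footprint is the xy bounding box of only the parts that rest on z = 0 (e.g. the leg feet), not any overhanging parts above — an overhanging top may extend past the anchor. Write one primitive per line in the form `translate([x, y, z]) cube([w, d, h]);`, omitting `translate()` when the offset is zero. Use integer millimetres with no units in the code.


translate([292, 156, 0]) cube([64, 30, 828]);
translate([894, 156, 0]) cube([64, 30, 828]);
translate([356, 156, 0]) cube([538, 30, 64]);
translate([356, 156, 764]) cube([538, 30, 64]);


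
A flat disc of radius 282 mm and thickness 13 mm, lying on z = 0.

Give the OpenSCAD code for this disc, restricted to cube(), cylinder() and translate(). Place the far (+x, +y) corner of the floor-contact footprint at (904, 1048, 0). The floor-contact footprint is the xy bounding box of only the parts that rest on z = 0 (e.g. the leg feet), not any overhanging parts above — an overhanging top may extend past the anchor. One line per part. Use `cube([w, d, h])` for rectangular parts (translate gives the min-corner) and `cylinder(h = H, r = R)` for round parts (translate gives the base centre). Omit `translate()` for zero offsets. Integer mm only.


translate([622, 766, 0]) cylinder(h = 13, r = 282);


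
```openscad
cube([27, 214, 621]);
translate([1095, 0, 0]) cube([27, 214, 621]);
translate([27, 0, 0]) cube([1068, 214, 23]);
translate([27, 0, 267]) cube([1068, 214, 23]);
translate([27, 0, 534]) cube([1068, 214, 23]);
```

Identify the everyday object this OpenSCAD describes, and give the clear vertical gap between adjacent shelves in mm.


A bookshelf. The clear shelf gap is 244 mm.

Two tall side panels with 3 horizontal boards between them — a bookshelf. The first two shelf undersides are at z = 0 and z = 267; with shelf thickness 23, the clear gap is 267 − 0 − 23 = 244 mm.


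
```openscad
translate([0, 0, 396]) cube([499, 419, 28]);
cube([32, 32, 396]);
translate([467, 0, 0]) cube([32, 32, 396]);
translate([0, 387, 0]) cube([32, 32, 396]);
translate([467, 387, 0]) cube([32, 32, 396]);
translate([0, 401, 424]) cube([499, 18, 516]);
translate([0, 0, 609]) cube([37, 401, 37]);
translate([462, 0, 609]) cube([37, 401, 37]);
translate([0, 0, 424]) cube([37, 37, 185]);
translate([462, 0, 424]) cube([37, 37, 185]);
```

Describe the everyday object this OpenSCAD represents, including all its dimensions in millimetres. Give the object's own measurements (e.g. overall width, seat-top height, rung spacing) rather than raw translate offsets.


A chair. The seat is a 499×419×28 mm slab with its top at z = 424 mm, on four 32×32 mm corner legs (flush with the seat edges, standing on z = 0). A flat backrest 18 mm thick, 516 mm tall, spans the full seat width and rises from the seat top along its +y edge, rear face flush with the rear of the seat. Two armrests of 37×37 mm section run along each side from the seat's front edge to the front of the backrest, top faces 222 mm above the seat top and outer faces flush with the seat's x-edges; a 37×37 mm post under the front of each armrest stands on the seat at the front corner.


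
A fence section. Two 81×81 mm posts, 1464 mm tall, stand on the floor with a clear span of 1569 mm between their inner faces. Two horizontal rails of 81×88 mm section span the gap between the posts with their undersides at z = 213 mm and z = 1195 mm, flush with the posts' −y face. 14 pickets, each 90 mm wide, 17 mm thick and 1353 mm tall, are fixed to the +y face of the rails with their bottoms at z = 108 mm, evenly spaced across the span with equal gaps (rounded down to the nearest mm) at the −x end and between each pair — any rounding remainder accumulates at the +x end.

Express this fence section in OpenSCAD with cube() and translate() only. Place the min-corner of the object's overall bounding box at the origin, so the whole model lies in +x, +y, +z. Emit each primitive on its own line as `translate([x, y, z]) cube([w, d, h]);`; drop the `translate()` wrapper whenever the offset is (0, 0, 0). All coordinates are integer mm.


cube([81, 81, 1464]);
translate([1650, 0, 0]) cube([81, 81, 1464]);
translate([81, 0, 213]) cube([1569, 81, 88]);
translate([81, 0, 1195]) cube([1569, 81, 88]);
translate([101, 81, 108]) cube([90, 17, 1353]);
translate([211, 81, 108]) cube([90, 17, 1353]);
translate([321, 81, 108]) cube([90, 17, 1353]);
translate([431, 81, 108]) cube([90, 17, 1353]);
translate([541, 81, 108]) cube([90, 17, 1353]);
translate([651, 81, 108]) cube([90, 17, 1353]);
translate([761, 81, 108]) cube([90, 17, 1353]);
translate([871, 81, 108]) cube([90, 17, 1353]);
translate([981, 81, 108]) cube([90, 17, 1353]);
translate([1091, 81, 108]) cube([90, 17, 1353]);
translate([1201, 81, 108]) cube([90, 17, 1353]);
translate([1311, 81, 108]) cube([90, 17, 1353]);
translate([1421, 81, 108]) cube([90, 17, 1353]);
translate([1531, 81, 108]) cube([90, 17, 1353]);


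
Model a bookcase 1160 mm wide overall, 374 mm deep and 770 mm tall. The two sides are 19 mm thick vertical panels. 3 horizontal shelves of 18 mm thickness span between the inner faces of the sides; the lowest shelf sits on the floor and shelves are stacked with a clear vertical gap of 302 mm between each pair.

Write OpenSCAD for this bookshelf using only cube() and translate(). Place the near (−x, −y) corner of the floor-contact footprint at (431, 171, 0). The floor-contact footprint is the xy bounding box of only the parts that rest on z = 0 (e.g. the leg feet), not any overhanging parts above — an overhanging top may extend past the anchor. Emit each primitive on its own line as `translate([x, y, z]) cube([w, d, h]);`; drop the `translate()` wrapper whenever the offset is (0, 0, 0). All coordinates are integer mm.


translate([431, 171, 0]) cube([19, 374, 770]);
translate([1572, 171, 0]) cube([19, 374, 770]);
translate([450, 171, 0]) cube([1122, 374, 18]);
translate([450, 171, 320]) cube([1122, 374, 18]);
translate([450, 171, 640]) cube([1122, 374, 18]);
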